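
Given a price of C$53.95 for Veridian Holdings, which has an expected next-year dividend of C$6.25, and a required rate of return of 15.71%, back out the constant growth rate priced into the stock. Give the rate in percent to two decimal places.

4.13%

From P₀ = D₁/(r − g), the implied growth is g = r − D₁/P₀.
g = 0.1571 − 6.25/53.95 = 0.1571 − 0.11585 = 0.04125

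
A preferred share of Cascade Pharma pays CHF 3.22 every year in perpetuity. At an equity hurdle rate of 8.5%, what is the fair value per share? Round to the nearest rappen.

Zero-growth DDM (perpetuity): P₀ = D/r = 3.22 / 0.085 = 37.8824

CHF 37.88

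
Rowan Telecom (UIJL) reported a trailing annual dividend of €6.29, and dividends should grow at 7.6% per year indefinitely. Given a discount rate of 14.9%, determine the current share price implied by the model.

€92.71

Gordon growth model: P₀ = D₁/(r − g). D₁ = 6.29 × (1 + 0.076) = 6.7680.
P₀ = 6.7680 / (0.149 − 0.076) = 6.7680 / 0.073 = 92.7129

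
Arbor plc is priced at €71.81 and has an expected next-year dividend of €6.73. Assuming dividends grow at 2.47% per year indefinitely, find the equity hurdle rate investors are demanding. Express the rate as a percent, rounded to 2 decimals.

Rearranging the constant-growth DDM: r = D₁/P₀ + g.
r = 6.7300 / 71.81 + 0.0247 = 0.09372 + 0.0247 = 0.11842

11.84%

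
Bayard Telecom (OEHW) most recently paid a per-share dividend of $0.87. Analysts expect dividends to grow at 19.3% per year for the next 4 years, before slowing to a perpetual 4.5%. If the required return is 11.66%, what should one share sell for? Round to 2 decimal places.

$20.66

Two-stage DDM. Project D₁…D_4 at 0.193, terminal growth 0.045, discount at r = 0.1166.
D_1 = 1.0379
D_2 = 1.2382
D_3 = 1.4772
D_4 = 1.7623
Terminal value at t=4: TV = D_5/(r−g) = 1.8416/(0.1166−0.045) = 25.7208
P₀ = 1.0379/(1+0.1166)^1 + 1.2382/(1+0.1166)^2 + 1.4772/(1+0.1166)^3 + 1.7623/(1+0.1166)^4 + 25.7208/(1+0.1166)^4 = 20.6634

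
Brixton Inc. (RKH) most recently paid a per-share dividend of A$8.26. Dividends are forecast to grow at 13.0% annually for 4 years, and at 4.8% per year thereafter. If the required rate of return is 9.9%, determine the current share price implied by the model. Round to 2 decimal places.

Two-stage DDM. Project D₁…D_4 at 0.13, terminal growth 0.048, discount at r = 0.099.
D_1 = 9.3338
D_2 = 10.5472
D_3 = 11.9183
D_4 = 13.4677
Terminal value at t=4: TV = D_5/(r−g) = 14.1142/(0.099−0.048) = 276.7483
P₀ = 9.3338/(1+0.099)^1 + 10.5472/(1+0.099)^2 + 11.9183/(1+0.099)^3 + 13.4677/(1+0.099)^4 + 276.7483/(1+0.099)^4 = 225.1483

A$225.15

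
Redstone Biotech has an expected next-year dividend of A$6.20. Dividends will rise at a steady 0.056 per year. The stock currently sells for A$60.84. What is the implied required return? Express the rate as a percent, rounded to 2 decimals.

Rearranging the constant-growth DDM: r = D₁/P₀ + g.
r = 6.2000 / 60.84 + 0.056 = 0.10191 + 0.056 = 0.15791

15.79%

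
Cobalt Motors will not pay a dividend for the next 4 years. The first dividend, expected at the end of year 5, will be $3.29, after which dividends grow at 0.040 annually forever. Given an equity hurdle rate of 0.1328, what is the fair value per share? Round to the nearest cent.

Deferred-dividend DDM. At t=4 the remaining stream is a growing perpetuity with first payment D_5 = 3.29.
V_4 = D_5/(r−g) = 3.29/(0.1328−0.04) = 35.4526
P₀ = V_4/(1+r)^4 = 35.4526/(1+0.1328)^4 = 21.5296

$21.53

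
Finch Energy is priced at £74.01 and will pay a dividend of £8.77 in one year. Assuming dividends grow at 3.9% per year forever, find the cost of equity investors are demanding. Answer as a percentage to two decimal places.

Rearranging the constant-growth DDM: r = D₁/P₀ + g.
r = 8.7700 / 74.01 + 0.039 = 0.11850 + 0.039 = 0.15750

15.75%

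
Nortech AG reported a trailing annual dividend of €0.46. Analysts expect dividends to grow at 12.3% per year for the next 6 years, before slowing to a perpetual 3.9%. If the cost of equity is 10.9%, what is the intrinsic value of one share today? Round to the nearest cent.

€10.25

Two-stage DDM. Project D₁…D_6 at 0.123, terminal growth 0.039, discount at r = 0.109.
D_1 = 0.5166
D_2 = 0.5801
D_3 = 0.6515
D_4 = 0.7316
D_5 = 0.8216
D_6 = 0.9226
Terminal value at t=6: TV = D_7/(r−g) = 0.9586/(0.109−0.039) = 13.6947
P₀ = 0.5166/(1+0.109)^1 + 0.5801/(1+0.109)^2 + 0.6515/(1+0.109)^3 + 0.7316/(1+0.109)^4 + 0.8216/(1+0.109)^5 + 0.9226/(1+0.109)^6 + 13.6947/(1+0.109)^6 = 10.2460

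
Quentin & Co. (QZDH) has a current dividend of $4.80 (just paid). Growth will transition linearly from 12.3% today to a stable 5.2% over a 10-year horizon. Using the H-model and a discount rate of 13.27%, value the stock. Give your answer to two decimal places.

H-model: P₀ = D₀[(1+g_L) + H(g_S−g_L)]/(r−g_L), with H = 10/2 = 5.
P₀ = 4.80 × [(1+0.052) + 5×(0.123−0.052)] / (0.1327−0.052)
   = 4.80 × 1.4070 / 0.0807 = 83.6877

$83.69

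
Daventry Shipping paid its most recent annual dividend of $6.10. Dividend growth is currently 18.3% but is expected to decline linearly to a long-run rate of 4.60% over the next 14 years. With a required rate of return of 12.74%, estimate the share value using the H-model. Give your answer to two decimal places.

$150.25

H-model: P₀ = D₀[(1+g_L) + H(g_S−g_L)]/(r−g_L), with H = 14/2 = 7.
P₀ = 6.10 × [(1+0.046) + 7×(0.183−0.046)] / (0.1274−0.046)
   = 6.10 × 2.0050 / 0.0814 = 150.2518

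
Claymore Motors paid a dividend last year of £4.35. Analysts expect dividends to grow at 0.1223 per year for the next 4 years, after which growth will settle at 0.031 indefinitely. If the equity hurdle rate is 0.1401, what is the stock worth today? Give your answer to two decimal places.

£55.33

Two-stage DDM. Project D₁…D_4 at 0.1223, terminal growth 0.031, discount at r = 0.1401.
D_1 = 4.8820
D_2 = 5.4791
D_3 = 6.1492
D_4 = 6.9012
Terminal value at t=4: TV = D_5/(r−g) = 7.1151/(0.1401−0.031) = 65.2167
P₀ = 4.8820/(1+0.1401)^1 + 5.4791/(1+0.1401)^2 + 6.1492/(1+0.1401)^3 + 6.9012/(1+0.1401)^4 + 65.2167/(1+0.1401)^4 = 55.3314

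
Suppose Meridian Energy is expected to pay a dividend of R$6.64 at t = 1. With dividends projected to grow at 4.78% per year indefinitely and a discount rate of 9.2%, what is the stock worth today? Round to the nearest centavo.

R$150.23

Gordon growth model: P₀ = D₁/(r − g), with D₁ = 6.64 given directly.
P₀ = 6.6400 / (0.092 − 0.0478) = 6.6400 / 0.0442 = 150.2262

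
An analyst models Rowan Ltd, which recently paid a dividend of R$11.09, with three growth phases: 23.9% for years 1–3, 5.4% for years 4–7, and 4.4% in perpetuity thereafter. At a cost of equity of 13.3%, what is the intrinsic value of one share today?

R$215.88

Three-stage DDM. Project D₁…D_7; terminal Gordon value at t=7 with g = 0.044; discount at r = 0.133.
D_1 = 13.7405
D_2 = 17.0245
D_3 = 21.0933
D_4 = 22.2324
D_5 = 23.4329
D_6 = 24.6983
D_7 = 26.0320
TV_7 = 27.1774/(0.133−0.044) = 305.3644
P₀ = Σ Dₜ/(1+r)ᵗ + TV_7/(1+r)^7 = 215.8845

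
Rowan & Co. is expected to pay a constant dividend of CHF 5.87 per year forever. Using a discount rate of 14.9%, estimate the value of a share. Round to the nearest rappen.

CHF 39.40

Zero-growth DDM (perpetuity): P₀ = D/r = 5.87 / 0.149 = 39.3960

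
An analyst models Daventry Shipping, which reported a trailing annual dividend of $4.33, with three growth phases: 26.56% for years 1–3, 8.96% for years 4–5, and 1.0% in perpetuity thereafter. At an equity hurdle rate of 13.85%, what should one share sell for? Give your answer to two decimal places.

$70.07

Three-stage DDM. Project D₁…D_5; terminal Gordon value at t=5 with g = 0.01; discount at r = 0.1385.
D_1 = 5.4800
D_2 = 6.9355
D_3 = 8.7776
D_4 = 9.5641
D_5 = 10.4211
TV_5 = 10.5253/(0.1385−0.01) = 81.9086
P₀ = Σ Dₜ/(1+r)ᵗ + TV_5/(1+r)^5 = 70.0747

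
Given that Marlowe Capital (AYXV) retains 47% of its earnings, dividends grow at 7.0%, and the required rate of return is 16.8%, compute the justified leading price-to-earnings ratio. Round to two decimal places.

5.41

Payout ratio b = 1 − 0.47 = 0.53.
Justified leading P/E = b/(r−g) = 0.53/(0.168−0.07) = 5.4082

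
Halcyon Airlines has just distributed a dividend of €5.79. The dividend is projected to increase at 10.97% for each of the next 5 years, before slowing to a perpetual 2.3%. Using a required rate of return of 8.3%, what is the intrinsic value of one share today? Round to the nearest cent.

€142.67

Two-stage DDM. Project D₁…D_5 at 0.1097, terminal growth 0.023, discount at r = 0.083.
D_1 = 6.4252
D_2 = 7.1300
D_3 = 7.9122
D_4 = 8.7801
D_5 = 9.7433
Terminal value at t=5: TV = D_6/(r−g) = 9.9674/(0.083−0.023) = 166.1234
P₀ = 6.4252/(1+0.083)^1 + 7.1300/(1+0.083)^2 + 7.9122/(1+0.083)^3 + 8.7801/(1+0.083)^4 + 9.7433/(1+0.083)^5 + 166.1234/(1+0.083)^5 = 142.6664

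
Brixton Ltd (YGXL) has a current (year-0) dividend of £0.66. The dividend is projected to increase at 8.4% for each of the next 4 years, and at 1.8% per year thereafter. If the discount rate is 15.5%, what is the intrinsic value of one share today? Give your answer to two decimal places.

£6.06

Two-stage DDM. Project D₁…D_4 at 0.084, terminal growth 0.018, discount at r = 0.155.
D_1 = 0.7154
D_2 = 0.7755
D_3 = 0.8407
D_4 = 0.9113
Terminal value at t=4: TV = D_5/(r−g) = 0.9277/(0.155−0.018) = 6.7716
P₀ = 0.7154/(1+0.155)^1 + 0.7755/(1+0.155)^2 + 0.8407/(1+0.155)^3 + 0.9113/(1+0.155)^4 + 6.7716/(1+0.155)^4 = 6.0635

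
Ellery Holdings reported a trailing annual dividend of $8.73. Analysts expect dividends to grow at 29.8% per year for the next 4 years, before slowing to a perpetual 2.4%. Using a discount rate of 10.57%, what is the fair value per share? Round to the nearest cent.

$260.78

Two-stage DDM. Project D₁…D_4 at 0.298, terminal growth 0.024, discount at r = 0.1057.
D_1 = 11.3315
D_2 = 14.7083
D_3 = 19.0914
D_4 = 24.7807
Terminal value at t=4: TV = D_5/(r−g) = 25.3754/(0.1057−0.024) = 310.5925
P₀ = 11.3315/(1+0.1057)^1 + 14.7083/(1+0.1057)^2 + 19.0914/(1+0.1057)^3 + 24.7807/(1+0.1057)^4 + 310.5925/(1+0.1057)^4 = 260.7793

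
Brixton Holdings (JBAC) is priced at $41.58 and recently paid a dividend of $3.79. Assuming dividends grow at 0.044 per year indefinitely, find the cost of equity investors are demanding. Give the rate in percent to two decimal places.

13.92%

Rearranging the constant-growth DDM: r = D₁/P₀ + g.
D₁ = 3.79 × (1 + 0.044) = 3.9568.
r = 3.9568 / 41.58 + 0.044 = 0.09516 + 0.044 = 0.13916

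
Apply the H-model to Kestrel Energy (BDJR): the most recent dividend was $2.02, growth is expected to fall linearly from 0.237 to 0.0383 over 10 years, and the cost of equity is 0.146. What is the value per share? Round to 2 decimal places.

H-model: P₀ = D₀[(1+g_L) + H(g_S−g_L)]/(r−g_L), with H = 10/2 = 5.
P₀ = 2.02 × [(1+0.0383) + 5×(0.237−0.0383)] / (0.146−0.0383)
   = 2.02 × 2.0318 / 0.1077 = 38.1080

$38.11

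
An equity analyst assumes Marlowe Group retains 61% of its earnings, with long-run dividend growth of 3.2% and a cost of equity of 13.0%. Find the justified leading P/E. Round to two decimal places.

Payout ratio b = 1 − 0.61 = 0.39.
Justified leading P/E = b/(r−g) = 0.39/(0.13−0.032) = 3.9796

3.98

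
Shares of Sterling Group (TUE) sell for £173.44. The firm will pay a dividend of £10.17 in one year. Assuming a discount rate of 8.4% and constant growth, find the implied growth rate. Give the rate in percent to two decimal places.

From P₀ = D₁/(r − g), the implied growth is g = r − D₁/P₀.
g = 0.084 − 10.17/173.44 = 0.084 − 0.05864 = 0.02536

2.54%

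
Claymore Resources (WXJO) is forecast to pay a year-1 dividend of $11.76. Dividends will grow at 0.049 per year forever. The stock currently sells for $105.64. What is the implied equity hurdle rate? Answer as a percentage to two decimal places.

Rearranging the constant-growth DDM: r = D₁/P₀ + g.
r = 11.7600 / 105.64 + 0.049 = 0.11132 + 0.049 = 0.16032

16.03%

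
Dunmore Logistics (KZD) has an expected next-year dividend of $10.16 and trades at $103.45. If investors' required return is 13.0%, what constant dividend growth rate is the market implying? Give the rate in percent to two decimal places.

From P₀ = D₁/(r − g), the implied growth is g = r − D₁/P₀.
g = 0.13 − 10.16/103.45 = 0.13 − 0.09821 = 0.03179

3.18%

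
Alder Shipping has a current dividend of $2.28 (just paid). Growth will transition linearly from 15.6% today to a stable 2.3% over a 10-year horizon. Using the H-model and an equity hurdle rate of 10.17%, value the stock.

$48.90

H-model: P₀ = D₀[(1+g_L) + H(g_S−g_L)]/(r−g_L), with H = 10/2 = 5.
P₀ = 2.28 × [(1+0.023) + 5×(0.156−0.023)] / (0.1017−0.023)
   = 2.28 × 1.6880 / 0.0787 = 48.9027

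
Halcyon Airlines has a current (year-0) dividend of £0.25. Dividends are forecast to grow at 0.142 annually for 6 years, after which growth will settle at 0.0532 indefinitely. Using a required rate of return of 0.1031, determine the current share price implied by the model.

Two-stage DDM. Project D₁…D_6 at 0.142, terminal growth 0.0532, discount at r = 0.1031.
D_1 = 0.2855
D_2 = 0.3260
D_3 = 0.3723
D_4 = 0.4252
D_5 = 0.4856
D_6 = 0.5545
Terminal value at t=6: TV = D_7/(r−g) = 0.5840/(0.1031−0.0532) = 11.7043
P₀ = 0.2855/(1+0.1031)^1 + 0.3260/(1+0.1031)^2 + 0.3723/(1+0.1031)^3 + 0.4252/(1+0.1031)^4 + 0.4856/(1+0.1031)^5 + 0.5545/(1+0.1031)^6 + 11.7043/(1+0.1031)^6 = 8.1926

£8.19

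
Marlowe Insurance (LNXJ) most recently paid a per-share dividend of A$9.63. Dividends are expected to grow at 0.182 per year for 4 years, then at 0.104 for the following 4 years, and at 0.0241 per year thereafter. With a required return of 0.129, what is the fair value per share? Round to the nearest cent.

Three-stage DDM. Project D₁…D_8; terminal Gordon value at t=8 with g = 0.0241; discount at r = 0.129.
D_1 = 11.3827
D_2 = 13.4543
D_3 = 15.9030
D_4 = 18.7973
D_5 = 20.7523
D_6 = 22.9105
D_7 = 25.2932
D_8 = 27.9237
TV_8 = 28.5966/(0.129−0.0241) = 272.6085
P₀ = Σ Dₜ/(1+r)ᵗ + TV_8/(1+r)^8 = 190.3040

A$190.30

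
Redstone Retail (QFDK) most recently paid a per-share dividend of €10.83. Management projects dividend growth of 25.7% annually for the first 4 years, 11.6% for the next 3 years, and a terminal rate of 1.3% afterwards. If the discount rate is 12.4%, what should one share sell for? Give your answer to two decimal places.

Three-stage DDM. Project D₁…D_7; terminal Gordon value at t=7 with g = 0.013; discount at r = 0.124.
D_1 = 13.6133
D_2 = 17.1119
D_3 = 21.5097
D_4 = 27.0377
D_5 = 30.1741
D_6 = 33.6743
D_7 = 37.5805
TV_7 = 38.0690/(0.124−0.013) = 342.9641
P₀ = Σ Dₜ/(1+r)ᵗ + TV_7/(1+r)^7 = 259.1579

€259.16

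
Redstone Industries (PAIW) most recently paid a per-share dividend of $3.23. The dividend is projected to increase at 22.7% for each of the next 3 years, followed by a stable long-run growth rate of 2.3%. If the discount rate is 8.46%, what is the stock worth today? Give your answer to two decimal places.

$90.13

Two-stage DDM. Project D₁…D_3 at 0.227, terminal growth 0.023, discount at r = 0.0846.
D_1 = 3.9632
D_2 = 4.8629
D_3 = 5.9667
Terminal value at t=3: TV = D_4/(r−g) = 6.1040/(0.0846−0.023) = 99.0903
P₀ = 3.9632/(1+0.0846)^1 + 4.8629/(1+0.0846)^2 + 5.9667/(1+0.0846)^3 + 99.0903/(1+0.0846)^3 = 90.1289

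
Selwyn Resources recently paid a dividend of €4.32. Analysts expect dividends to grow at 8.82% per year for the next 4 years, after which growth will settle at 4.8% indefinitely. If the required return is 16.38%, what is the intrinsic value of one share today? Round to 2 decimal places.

Two-stage DDM. Project D₁…D_4 at 0.0882, terminal growth 0.048, discount at r = 0.1638.
D_1 = 4.7010
D_2 = 5.1157
D_3 = 5.5669
D_4 = 6.0579
Terminal value at t=4: TV = D_5/(r−g) = 6.3486/(0.1638−0.048) = 54.8241
P₀ = 4.7010/(1+0.1638)^1 + 5.1157/(1+0.1638)^2 + 5.5669/(1+0.1638)^3 + 6.0579/(1+0.1638)^4 + 54.8241/(1+0.1638)^4 = 44.5355

€44.54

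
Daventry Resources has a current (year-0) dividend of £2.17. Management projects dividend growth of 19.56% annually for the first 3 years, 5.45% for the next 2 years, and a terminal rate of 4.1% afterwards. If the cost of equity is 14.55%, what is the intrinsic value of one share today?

£32.29

Three-stage DDM. Project D₁…D_5; terminal Gordon value at t=5 with g = 0.041; discount at r = 0.1455.
D_1 = 2.5945
D_2 = 3.1019
D_3 = 3.7087
D_4 = 3.9108
D_5 = 4.1239
TV_5 = 4.2930/(0.1455−0.041) = 41.0814
P₀ = Σ Dₜ/(1+r)ᵗ + TV_5/(1+r)^5 = 32.2875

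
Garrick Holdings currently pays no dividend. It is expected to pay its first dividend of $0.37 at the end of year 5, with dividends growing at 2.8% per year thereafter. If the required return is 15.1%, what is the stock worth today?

Deferred-dividend DDM. At t=4 the remaining stream is a growing perpetuity with first payment D_5 = 0.37.
V_4 = D_5/(r−g) = 0.37/(0.151−0.028) = 3.0081
P₀ = V_4/(1+r)^4 = 3.0081/(1+0.151)^4 = 1.7139

$1.71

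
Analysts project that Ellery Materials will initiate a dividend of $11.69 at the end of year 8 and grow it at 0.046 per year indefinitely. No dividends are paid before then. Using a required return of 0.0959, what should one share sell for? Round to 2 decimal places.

Deferred-dividend DDM. At t=7 the remaining stream is a growing perpetuity with first payment D_8 = 11.69.
V_7 = D_8/(r−g) = 11.69/(0.0959−0.046) = 234.2685
P₀ = V_7/(1+r)^7 = 234.2685/(1+0.0959)^7 = 123.4007

$123.40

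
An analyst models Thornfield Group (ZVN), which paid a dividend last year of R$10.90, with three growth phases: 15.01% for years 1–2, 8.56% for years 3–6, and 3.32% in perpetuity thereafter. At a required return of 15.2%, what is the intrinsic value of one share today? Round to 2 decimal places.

R$133.80

Three-stage DDM. Project D₁…D_6; terminal Gordon value at t=6 with g = 0.0332; discount at r = 0.152.
D_1 = 12.5361
D_2 = 14.4178
D_3 = 15.6519
D_4 = 16.9917
D_5 = 18.4462
D_6 = 20.0252
TV_6 = 20.6900/(0.152−0.0332) = 174.1586
P₀ = Σ Dₜ/(1+r)ᵗ + TV_6/(1+r)^6 = 133.8038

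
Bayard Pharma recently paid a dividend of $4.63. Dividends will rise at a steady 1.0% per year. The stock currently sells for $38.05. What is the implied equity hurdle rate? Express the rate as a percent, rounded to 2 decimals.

Rearranging the constant-growth DDM: r = D₁/P₀ + g.
D₁ = 4.63 × (1 + 0.01) = 4.6763.
r = 4.6763 / 38.05 + 0.01 = 0.12290 + 0.01 = 0.13290

13.29%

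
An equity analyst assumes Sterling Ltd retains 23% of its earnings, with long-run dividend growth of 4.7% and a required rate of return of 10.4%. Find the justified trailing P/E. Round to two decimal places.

Payout ratio b = 1 − 0.23 = 0.77.
Justified trailing P/E = b(1+g)/(r−g) = 0.77×(1+0.047)/(0.104−0.047) = 14.1437

14.14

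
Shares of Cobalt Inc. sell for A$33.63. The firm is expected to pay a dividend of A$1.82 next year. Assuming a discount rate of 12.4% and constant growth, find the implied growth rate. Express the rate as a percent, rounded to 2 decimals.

6.99%

From P₀ = D₁/(r − g), the implied growth is g = r − D₁/P₀.
g = 0.124 − 1.82/33.63 = 0.124 − 0.05412 = 0.06988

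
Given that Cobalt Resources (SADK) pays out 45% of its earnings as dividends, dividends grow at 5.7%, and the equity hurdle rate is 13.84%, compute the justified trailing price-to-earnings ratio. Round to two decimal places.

5.84

Justified trailing P/E = b(1+g)/(r−g) = 0.45×(1+0.057)/(0.1384−0.057) = 5.8434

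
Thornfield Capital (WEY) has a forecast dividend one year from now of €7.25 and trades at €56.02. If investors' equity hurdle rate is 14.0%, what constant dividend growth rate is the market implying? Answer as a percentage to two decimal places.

From P₀ = D₁/(r − g), the implied growth is g = r − D₁/P₀.
g = 0.14 − 7.25/56.02 = 0.14 − 0.12942 = 0.01058

1.06%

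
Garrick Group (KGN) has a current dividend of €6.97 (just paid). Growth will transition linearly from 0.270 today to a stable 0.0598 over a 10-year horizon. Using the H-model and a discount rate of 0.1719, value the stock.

€131.24

H-model: P₀ = D₀[(1+g_L) + H(g_S−g_L)]/(r−g_L), with H = 10/2 = 5.
P₀ = 6.97 × [(1+0.0598) + 5×(0.27−0.0598)] / (0.1719−0.0598)
   = 6.97 × 2.1108 / 0.1121 = 131.2424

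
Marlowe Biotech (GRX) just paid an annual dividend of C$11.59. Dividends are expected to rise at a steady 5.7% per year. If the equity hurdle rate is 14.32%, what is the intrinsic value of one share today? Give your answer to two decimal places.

C$142.12

Gordon growth model: P₀ = D₁/(r − g). D₁ = 11.59 × (1 + 0.057) = 12.2506.
P₀ = 12.2506 / (0.1432 − 0.057) = 12.2506 / 0.0862 = 142.1187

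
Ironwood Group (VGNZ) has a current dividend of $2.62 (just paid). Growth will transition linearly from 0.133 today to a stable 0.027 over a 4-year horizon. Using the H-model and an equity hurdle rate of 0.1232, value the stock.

H-model: P₀ = D₀[(1+g_L) + H(g_S−g_L)]/(r−g_L), with H = 4/2 = 2.
P₀ = 2.62 × [(1+0.027) + 2×(0.133−0.027)] / (0.1232−0.027)
   = 2.62 × 1.2390 / 0.0962 = 33.7441

$33.74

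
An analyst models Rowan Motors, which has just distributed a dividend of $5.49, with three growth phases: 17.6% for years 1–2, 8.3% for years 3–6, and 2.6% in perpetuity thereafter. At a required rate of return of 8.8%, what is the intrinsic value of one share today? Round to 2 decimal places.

Three-stage DDM. Project D₁…D_6; terminal Gordon value at t=6 with g = 0.026; discount at r = 0.088.
D_1 = 6.4562
D_2 = 7.5925
D_3 = 8.2227
D_4 = 8.9052
D_5 = 9.6443
D_6 = 10.4448
TV_6 = 10.7164/(0.088−0.026) = 172.8449
P₀ = Σ Dₜ/(1+r)ᵗ + TV_6/(1+r)^6 = 141.9143

$141.91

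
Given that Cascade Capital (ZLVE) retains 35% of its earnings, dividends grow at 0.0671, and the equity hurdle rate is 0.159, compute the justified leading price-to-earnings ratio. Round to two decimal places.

7.07

Payout ratio b = 1 − 0.35 = 0.65.
Justified leading P/E = b/(r−g) = 0.65/(0.159−0.0671) = 7.0729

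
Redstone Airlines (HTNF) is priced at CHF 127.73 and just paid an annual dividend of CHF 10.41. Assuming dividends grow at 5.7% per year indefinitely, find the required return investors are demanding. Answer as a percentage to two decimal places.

14.31%

Rearranging the constant-growth DDM: r = D₁/P₀ + g.
D₁ = 10.41 × (1 + 0.057) = 11.0034.
r = 11.0034 / 127.73 + 0.057 = 0.08615 + 0.057 = 0.14315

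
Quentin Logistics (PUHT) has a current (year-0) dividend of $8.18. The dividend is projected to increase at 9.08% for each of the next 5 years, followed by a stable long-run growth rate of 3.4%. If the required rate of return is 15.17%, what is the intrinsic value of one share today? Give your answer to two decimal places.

$89.62

Two-stage DDM. Project D₁…D_5 at 0.0908, terminal growth 0.034, discount at r = 0.1517.
D_1 = 8.9227
D_2 = 9.7329
D_3 = 10.6167
D_4 = 11.5807
D_5 = 12.6322
Terminal value at t=5: TV = D_6/(r−g) = 13.0617/(0.1517−0.034) = 110.9745
P₀ = 8.9227/(1+0.1517)^1 + 9.7329/(1+0.1517)^2 + 10.6167/(1+0.1517)^3 + 11.5807/(1+0.1517)^4 + 12.6322/(1+0.1517)^5 + 110.9745/(1+0.1517)^5 = 89.6194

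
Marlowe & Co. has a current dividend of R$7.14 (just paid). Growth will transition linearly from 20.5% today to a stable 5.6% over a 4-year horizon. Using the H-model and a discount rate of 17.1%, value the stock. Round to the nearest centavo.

H-model: P₀ = D₀[(1+g_L) + H(g_S−g_L)]/(r−g_L), with H = 4/2 = 2.
P₀ = 7.14 × [(1+0.056) + 2×(0.205−0.056)] / (0.171−0.056)
   = 7.14 × 1.3540 / 0.115 = 84.0657

R$84.07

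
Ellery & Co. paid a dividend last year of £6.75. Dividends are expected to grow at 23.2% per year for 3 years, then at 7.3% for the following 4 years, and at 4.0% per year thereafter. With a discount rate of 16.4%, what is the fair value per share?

£97.41

Three-stage DDM. Project D₁…D_7; terminal Gordon value at t=7 with g = 0.04; discount at r = 0.164.
D_1 = 8.3160
D_2 = 10.2453
D_3 = 12.6222
D_4 = 13.5436
D_5 = 14.5323
D_6 = 15.5932
D_7 = 16.7315
TV_7 = 17.4008/(0.164−0.04) = 140.3287
P₀ = Σ Dₜ/(1+r)ᵗ + TV_7/(1+r)^7 = 97.4069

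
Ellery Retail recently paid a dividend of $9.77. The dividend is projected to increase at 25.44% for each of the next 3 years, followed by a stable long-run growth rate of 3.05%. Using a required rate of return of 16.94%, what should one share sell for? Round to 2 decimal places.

Two-stage DDM. Project D₁…D_3 at 0.2544, terminal growth 0.0305, discount at r = 0.1694.
D_1 = 12.2555
D_2 = 15.3733
D_3 = 19.2842
Terminal value at t=3: TV = D_4/(r−g) = 19.8724/(0.1694−0.0305) = 143.0700
P₀ = 12.2555/(1+0.1694)^1 + 15.3733/(1+0.1694)^2 + 19.2842/(1+0.1694)^3 + 143.0700/(1+0.1694)^3 = 123.2474

$123.25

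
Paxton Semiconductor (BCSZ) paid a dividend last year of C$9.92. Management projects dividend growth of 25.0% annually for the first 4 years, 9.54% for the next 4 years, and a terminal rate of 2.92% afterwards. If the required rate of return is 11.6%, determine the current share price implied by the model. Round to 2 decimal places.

C$284.57

Three-stage DDM. Project D₁…D_8; terminal Gordon value at t=8 with g = 0.0292; discount at r = 0.116.
D_1 = 12.4000
D_2 = 15.5000
D_3 = 19.3750
D_4 = 24.2188
D_5 = 26.5292
D_6 = 29.0601
D_7 = 31.8324
D_8 = 34.8693
TV_8 = 35.8874/(0.116−0.0292) = 413.4497
P₀ = Σ Dₜ/(1+r)ᵗ + TV_8/(1+r)^8 = 284.5672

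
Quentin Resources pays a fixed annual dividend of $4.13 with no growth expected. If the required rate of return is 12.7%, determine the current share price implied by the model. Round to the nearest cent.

Zero-growth DDM (perpetuity): P₀ = D/r = 4.13 / 0.127 = 32.5197

$32.52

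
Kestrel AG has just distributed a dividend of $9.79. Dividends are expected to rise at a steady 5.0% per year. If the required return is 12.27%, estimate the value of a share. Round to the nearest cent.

$141.40

Gordon growth model: P₀ = D₁/(r − g). D₁ = 9.79 × (1 + 0.05) = 10.2795.
P₀ = 10.2795 / (0.1227 − 0.05) = 10.2795 / 0.0727 = 141.3961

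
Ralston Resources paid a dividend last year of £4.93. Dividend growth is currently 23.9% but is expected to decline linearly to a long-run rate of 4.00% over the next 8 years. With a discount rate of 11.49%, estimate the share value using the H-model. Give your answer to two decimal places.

H-model: P₀ = D₀[(1+g_L) + H(g_S−g_L)]/(r−g_L), with H = 8/2 = 4.
P₀ = 4.93 × [(1+0.04) + 4×(0.239−0.04)] / (0.1149−0.04)
   = 4.93 × 1.8360 / 0.0749 = 120.8475

£120.85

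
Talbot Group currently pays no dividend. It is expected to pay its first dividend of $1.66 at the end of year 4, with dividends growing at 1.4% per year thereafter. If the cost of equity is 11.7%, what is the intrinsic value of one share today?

Deferred-dividend DDM. At t=3 the remaining stream is a growing perpetuity with first payment D_4 = 1.66.
V_3 = D_4/(r−g) = 1.66/(0.117−0.014) = 16.1165
P₀ = V_3/(1+r)^3 = 16.1165/(1+0.117)^3 = 11.5641

$11.56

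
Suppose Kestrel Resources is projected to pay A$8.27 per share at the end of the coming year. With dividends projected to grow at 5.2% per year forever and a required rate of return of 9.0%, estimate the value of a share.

A$217.63

Gordon growth model: P₀ = D₁/(r − g), with D₁ = 8.27 given directly.
P₀ = 8.2700 / (0.09 − 0.052) = 8.2700 / 0.038 = 217.6316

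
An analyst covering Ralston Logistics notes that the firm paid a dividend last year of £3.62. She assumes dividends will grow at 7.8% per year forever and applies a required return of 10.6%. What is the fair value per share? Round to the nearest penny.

Gordon growth model: P₀ = D₁/(r − g). D₁ = 3.62 × (1 + 0.078) = 3.9024.
P₀ = 3.9024 / (0.106 − 0.078) = 3.9024 / 0.028 = 139.3700

£139.37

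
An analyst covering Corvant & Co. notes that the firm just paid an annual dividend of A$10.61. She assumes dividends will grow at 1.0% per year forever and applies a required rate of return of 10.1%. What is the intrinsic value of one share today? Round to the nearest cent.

Gordon growth model: P₀ = D₁/(r − g). D₁ = 10.61 × (1 + 0.01) = 10.7161.
P₀ = 10.7161 / (0.101 − 0.01) = 10.7161 / 0.091 = 117.7593

A$117.76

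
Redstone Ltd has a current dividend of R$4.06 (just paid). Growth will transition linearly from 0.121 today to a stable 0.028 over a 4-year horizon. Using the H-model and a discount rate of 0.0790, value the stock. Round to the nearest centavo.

H-model: P₀ = D₀[(1+g_L) + H(g_S−g_L)]/(r−g_L), with H = 4/2 = 2.
P₀ = 4.06 × [(1+0.028) + 2×(0.121−0.028)] / (0.079−0.028)
   = 4.06 × 1.2140 / 0.051 = 96.6439

R$96.64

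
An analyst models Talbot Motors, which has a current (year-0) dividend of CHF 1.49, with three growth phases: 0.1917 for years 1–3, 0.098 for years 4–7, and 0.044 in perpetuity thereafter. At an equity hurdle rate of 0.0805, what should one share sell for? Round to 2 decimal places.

CHF 74.75

Three-stage DDM. Project D₁…D_7; terminal Gordon value at t=7 with g = 0.044; discount at r = 0.0805.
D_1 = 1.7756
D_2 = 2.1160
D_3 = 2.5217
D_4 = 2.7688
D_5 = 3.0401
D_6 = 3.3381
D_7 = 3.6652
TV_7 = 3.8265/(0.0805−0.044) = 104.8345
P₀ = Σ Dₜ/(1+r)ᵗ + TV_7/(1+r)^7 = 74.7519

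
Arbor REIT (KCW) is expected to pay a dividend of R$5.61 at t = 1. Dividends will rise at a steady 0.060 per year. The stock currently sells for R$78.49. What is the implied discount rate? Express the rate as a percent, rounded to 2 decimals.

13.15%

Rearranging the constant-growth DDM: r = D₁/P₀ + g.
r = 5.6100 / 78.49 + 0.06 = 0.07147 + 0.06 = 0.13147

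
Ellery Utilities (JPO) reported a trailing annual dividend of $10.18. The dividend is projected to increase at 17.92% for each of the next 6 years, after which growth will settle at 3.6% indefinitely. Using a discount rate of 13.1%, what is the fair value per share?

$213.47

Two-stage DDM. Project D₁…D_6 at 0.1792, terminal growth 0.036, discount at r = 0.131.
D_1 = 12.0043
D_2 = 14.1554
D_3 = 16.6921
D_4 = 19.6833
D_5 = 23.2105
D_6 = 27.3699
Terminal value at t=6: TV = D_7/(r−g) = 28.3552/(0.131−0.036) = 298.4755
P₀ = 12.0043/(1+0.131)^1 + 14.1554/(1+0.131)^2 + 16.6921/(1+0.131)^3 + 19.6833/(1+0.131)^4 + 23.2105/(1+0.131)^5 + 27.3699/(1+0.131)^6 + 298.4755/(1+0.131)^6 = 213.4706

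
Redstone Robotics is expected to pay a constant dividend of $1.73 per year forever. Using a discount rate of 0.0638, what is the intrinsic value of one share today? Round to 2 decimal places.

Zero-growth DDM (perpetuity): P₀ = D/r = 1.73 / 0.0638 = 27.1160

$27.12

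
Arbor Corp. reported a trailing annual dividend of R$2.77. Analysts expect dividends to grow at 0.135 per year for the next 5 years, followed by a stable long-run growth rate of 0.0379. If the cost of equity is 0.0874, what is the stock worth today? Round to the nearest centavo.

R$87.73

Two-stage DDM. Project D₁…D_5 at 0.135, terminal growth 0.0379, discount at r = 0.0874.
D_1 = 3.1440
D_2 = 3.5684
D_3 = 4.0501
D_4 = 4.5969
D_5 = 5.2175
Terminal value at t=5: TV = D_6/(r−g) = 5.4152/(0.0874−0.0379) = 109.3980
P₀ = 3.1440/(1+0.0874)^1 + 3.5684/(1+0.0874)^2 + 4.0501/(1+0.0874)^3 + 4.5969/(1+0.0874)^4 + 5.2175/(1+0.0874)^5 + 109.3980/(1+0.0874)^5 = 87.7338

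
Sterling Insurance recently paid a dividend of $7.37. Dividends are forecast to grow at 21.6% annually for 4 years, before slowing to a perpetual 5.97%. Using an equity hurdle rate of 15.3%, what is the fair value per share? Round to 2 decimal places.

$137.29

Two-stage DDM. Project D₁…D_4 at 0.216, terminal growth 0.0597, discount at r = 0.153.
D_1 = 8.9619
D_2 = 10.8977
D_3 = 13.2516
D_4 = 16.1139
Terminal value at t=4: TV = D_5/(r−g) = 17.0759/(0.153−0.0597) = 183.0219
P₀ = 8.9619/(1+0.153)^1 + 10.8977/(1+0.153)^2 + 13.2516/(1+0.153)^3 + 16.1139/(1+0.153)^4 + 183.0219/(1+0.153)^4 = 137.2916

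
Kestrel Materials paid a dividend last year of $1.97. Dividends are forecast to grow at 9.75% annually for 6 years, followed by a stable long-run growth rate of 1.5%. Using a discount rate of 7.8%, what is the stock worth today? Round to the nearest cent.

Two-stage DDM. Project D₁…D_6 at 0.0975, terminal growth 0.015, discount at r = 0.078.
D_1 = 2.1621
D_2 = 2.3729
D_3 = 2.6042
D_4 = 2.8581
D_5 = 3.1368
D_6 = 3.4427
Terminal value at t=6: TV = D_7/(r−g) = 3.4943/(0.078−0.015) = 55.4650
P₀ = 2.1621/(1+0.078)^1 + 2.3729/(1+0.078)^2 + 2.6042/(1+0.078)^3 + 2.8581/(1+0.078)^4 + 3.1368/(1+0.078)^5 + 3.4427/(1+0.078)^6 + 55.4650/(1+0.078)^6 = 47.9346

$47.93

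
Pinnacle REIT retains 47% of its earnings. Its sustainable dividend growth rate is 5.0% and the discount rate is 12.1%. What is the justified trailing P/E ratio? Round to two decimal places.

Payout ratio b = 1 − 0.47 = 0.53.
Justified trailing P/E = b(1+g)/(r−g) = 0.53×(1+0.05)/(0.121−0.05) = 7.8380

7.84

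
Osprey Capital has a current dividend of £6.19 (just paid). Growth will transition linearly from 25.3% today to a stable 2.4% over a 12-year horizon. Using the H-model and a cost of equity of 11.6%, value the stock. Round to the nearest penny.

£161.34

H-model: P₀ = D₀[(1+g_L) + H(g_S−g_L)]/(r−g_L), with H = 12/2 = 6.
P₀ = 6.19 × [(1+0.024) + 6×(0.253−0.024)] / (0.116−0.024)
   = 6.19 × 2.3980 / 0.092 = 161.3437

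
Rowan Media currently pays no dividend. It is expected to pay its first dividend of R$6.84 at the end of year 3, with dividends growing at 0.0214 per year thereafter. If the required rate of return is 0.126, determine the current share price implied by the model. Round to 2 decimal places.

Deferred-dividend DDM. At t=2 the remaining stream is a growing perpetuity with first payment D_3 = 6.84.
V_2 = D_3/(r−g) = 6.84/(0.126−0.0214) = 65.3920
P₀ = V_2/(1+r)^2 = 65.3920/(1+0.126)^2 = 51.5760

R$51.58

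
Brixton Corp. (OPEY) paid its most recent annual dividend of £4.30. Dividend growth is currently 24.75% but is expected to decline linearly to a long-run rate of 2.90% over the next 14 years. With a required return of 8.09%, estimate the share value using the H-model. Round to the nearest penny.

£211.98

H-model: P₀ = D₀[(1+g_L) + H(g_S−g_L)]/(r−g_L), with H = 14/2 = 7.
P₀ = 4.30 × [(1+0.029) + 7×(0.2475−0.029)] / (0.0809−0.029)
   = 4.30 × 2.5585 / 0.0519 = 211.9759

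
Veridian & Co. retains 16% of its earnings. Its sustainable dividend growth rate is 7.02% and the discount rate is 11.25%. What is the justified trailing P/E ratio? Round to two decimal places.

21.25

Payout ratio b = 1 − 0.16 = 0.84.
Justified trailing P/E = b(1+g)/(r−g) = 0.84×(1+0.0702)/(0.1125−0.0702) = 21.2522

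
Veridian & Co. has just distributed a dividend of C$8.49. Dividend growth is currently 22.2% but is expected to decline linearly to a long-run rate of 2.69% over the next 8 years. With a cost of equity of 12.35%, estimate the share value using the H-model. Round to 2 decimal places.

C$158.84

H-model: P₀ = D₀[(1+g_L) + H(g_S−g_L)]/(r−g_L), with H = 8/2 = 4.
P₀ = 8.49 × [(1+0.0269) + 4×(0.222−0.0269)] / (0.1235−0.0269)
   = 8.49 × 1.8073 / 0.0966 = 158.8403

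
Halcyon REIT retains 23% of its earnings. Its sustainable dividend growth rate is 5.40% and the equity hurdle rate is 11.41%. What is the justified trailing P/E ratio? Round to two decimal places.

Payout ratio b = 1 − 0.23 = 0.77.
Justified trailing P/E = b(1+g)/(r−g) = 0.77×(1+0.054)/(0.1141−0.054) = 13.5038

13.50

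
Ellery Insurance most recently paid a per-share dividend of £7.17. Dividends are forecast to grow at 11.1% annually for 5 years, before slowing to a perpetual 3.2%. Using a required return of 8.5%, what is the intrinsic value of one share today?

Two-stage DDM. Project D₁…D_5 at 0.111, terminal growth 0.032, discount at r = 0.085.
D_1 = 7.9659
D_2 = 8.8501
D_3 = 9.8324
D_4 = 10.9238
D_5 = 12.1364
Terminal value at t=5: TV = D_6/(r−g) = 12.5248/(0.085−0.032) = 236.3161
P₀ = 7.9659/(1+0.085)^1 + 8.8501/(1+0.085)^2 + 9.8324/(1+0.085)^3 + 10.9238/(1+0.085)^4 + 12.1364/(1+0.085)^5 + 236.3161/(1+0.085)^5 = 195.6720

£195.67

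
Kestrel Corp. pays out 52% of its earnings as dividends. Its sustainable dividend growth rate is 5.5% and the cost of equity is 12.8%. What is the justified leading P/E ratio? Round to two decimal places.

Justified leading P/E = b/(r−g) = 0.52/(0.128−0.055) = 7.1233

7.12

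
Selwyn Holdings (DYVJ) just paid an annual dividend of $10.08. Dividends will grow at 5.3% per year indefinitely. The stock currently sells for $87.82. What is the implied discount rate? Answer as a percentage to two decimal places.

Rearranging the constant-growth DDM: r = D₁/P₀ + g.
D₁ = 10.08 × (1 + 0.053) = 10.6142.
r = 10.6142 / 87.82 + 0.053 = 0.12086 + 0.053 = 0.17386

17.39%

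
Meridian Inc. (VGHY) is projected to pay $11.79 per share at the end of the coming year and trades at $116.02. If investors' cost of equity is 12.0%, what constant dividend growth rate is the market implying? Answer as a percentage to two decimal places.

From P₀ = D₁/(r − g), the implied growth is g = r − D₁/P₀.
g = 0.12 − 11.79/116.02 = 0.12 − 0.10162 = 0.01838

1.84%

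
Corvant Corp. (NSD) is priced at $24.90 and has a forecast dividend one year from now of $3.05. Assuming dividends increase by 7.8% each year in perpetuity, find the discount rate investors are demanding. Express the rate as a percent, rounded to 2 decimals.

20.05%

Rearranging the constant-growth DDM: r = D₁/P₀ + g.
r = 3.0500 / 24.90 + 0.078 = 0.12249 + 0.078 = 0.20049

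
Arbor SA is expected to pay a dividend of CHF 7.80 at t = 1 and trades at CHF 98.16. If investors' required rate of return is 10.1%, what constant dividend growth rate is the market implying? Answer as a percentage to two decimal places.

From P₀ = D₁/(r − g), the implied growth is g = r − D₁/P₀.
g = 0.101 − 7.80/98.16 = 0.101 − 0.07946 = 0.02154

2.15%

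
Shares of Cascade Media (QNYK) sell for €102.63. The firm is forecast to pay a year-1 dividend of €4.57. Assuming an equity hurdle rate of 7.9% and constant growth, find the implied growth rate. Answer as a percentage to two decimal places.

3.45%

From P₀ = D₁/(r − g), the implied growth is g = r − D₁/P₀.
g = 0.079 − 4.57/102.63 = 0.079 − 0.04453 = 0.03447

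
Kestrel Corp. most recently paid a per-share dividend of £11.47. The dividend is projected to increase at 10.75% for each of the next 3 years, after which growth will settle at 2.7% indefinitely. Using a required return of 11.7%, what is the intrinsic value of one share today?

£161.40

Two-stage DDM. Project D₁…D_3 at 0.1075, terminal growth 0.027, discount at r = 0.117.
D_1 = 12.7030
D_2 = 14.0686
D_3 = 15.5810
Terminal value at t=3: TV = D_4/(r−g) = 16.0017/(0.117−0.027) = 177.7962
P₀ = 12.7030/(1+0.117)^1 + 14.0686/(1+0.117)^2 + 15.5810/(1+0.117)^3 + 177.7962/(1+0.117)^3 = 161.4023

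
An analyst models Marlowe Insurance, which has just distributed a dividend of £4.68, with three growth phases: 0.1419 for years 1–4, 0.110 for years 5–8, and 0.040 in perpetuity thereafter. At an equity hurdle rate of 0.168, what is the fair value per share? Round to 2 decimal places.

£61.11

Three-stage DDM. Project D₁…D_8; terminal Gordon value at t=8 with g = 0.04; discount at r = 0.168.
D_1 = 5.3441
D_2 = 6.1024
D_3 = 6.9684
D_4 = 7.9572
D_5 = 8.8324
D_6 = 9.8040
D_7 = 10.8825
D_8 = 12.0795
TV_8 = 12.5627/(0.168−0.04) = 98.1462
P₀ = Σ Dₜ/(1+r)ᵗ + TV_8/(1+r)^8 = 61.1145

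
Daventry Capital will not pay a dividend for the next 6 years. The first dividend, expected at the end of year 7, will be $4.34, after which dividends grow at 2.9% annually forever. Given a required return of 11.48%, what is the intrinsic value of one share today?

Deferred-dividend DDM. At t=6 the remaining stream is a growing perpetuity with first payment D_7 = 4.34.
V_6 = D_7/(r−g) = 4.34/(0.1148−0.029) = 50.5828
P₀ = V_6/(1+r)^6 = 50.5828/(1+0.1148)^6 = 26.3524

$26.35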